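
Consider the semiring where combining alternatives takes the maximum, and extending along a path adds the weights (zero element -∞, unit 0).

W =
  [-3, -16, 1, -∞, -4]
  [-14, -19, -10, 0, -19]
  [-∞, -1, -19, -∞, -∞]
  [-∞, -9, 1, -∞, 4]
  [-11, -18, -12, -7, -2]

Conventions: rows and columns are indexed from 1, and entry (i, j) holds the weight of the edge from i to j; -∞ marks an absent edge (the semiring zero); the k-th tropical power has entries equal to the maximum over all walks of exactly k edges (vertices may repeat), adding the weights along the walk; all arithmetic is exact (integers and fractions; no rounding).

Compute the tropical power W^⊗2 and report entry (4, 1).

W^⊗2:
  [-6, 0, -2, -11, -6]
  [-17, -9, 1, -19, 4]
  [-15, -20, -11, -1, -20]
  [-7, 0, -8, -3, 2]
  [-13, -13, -6, -9, -3]
Key observation: the optimum is the walk 4->5->1, with weight 4 + (-11) = -7.
Optimal value attained by: walk 4->5->1.
Answer: (W^⊗2)[4][1] = -7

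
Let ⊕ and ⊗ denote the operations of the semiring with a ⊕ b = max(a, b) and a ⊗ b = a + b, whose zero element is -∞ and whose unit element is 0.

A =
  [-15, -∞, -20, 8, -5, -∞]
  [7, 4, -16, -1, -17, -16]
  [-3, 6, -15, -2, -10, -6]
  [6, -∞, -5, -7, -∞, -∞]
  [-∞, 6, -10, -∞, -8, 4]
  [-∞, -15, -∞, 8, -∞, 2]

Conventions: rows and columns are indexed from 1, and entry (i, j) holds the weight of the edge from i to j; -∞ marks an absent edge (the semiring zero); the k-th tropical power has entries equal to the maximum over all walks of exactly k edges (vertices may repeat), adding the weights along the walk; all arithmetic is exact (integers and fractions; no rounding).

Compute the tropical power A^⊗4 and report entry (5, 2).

A^⊗2:
  [14, 1, 3, 1, -13, -1]
  [11, 8, -6, 15, 2, -12]
  [13, 10, -7, 5, -8, -4]
  [-1, 1, -12, 14, 1, -11]
  [13, 10, -10, 12, -11, 6]
  [14, -11, 3, 10, -32, 4]
A^⊗3:
  [8, 9, -4, 22, 9, 1]
  [21, 12, 10, 19, 6, 6]
  [17, 14, 0, 21, 8, -2]
  [20, 7, 9, 7, -6, 5]
  [18, 14, 7, 21, 8, 8]
  [16, 9, 5, 22, 9, 6]
A^⊗4:
  [28, 15, 17, 16, 3, 13]
  [25, 16, 14, 29, 16, 10]
  [27, 18, 16, 25, 12, 12]
  [14, 15, 2, 28, 15, 7]
  [27, 18, 16, 26, 13, 12]
  [28, 15, 17, 24, 11, 13]
Key observation: the optimum is the walk 5->2->2->2->2, with weight 6 + 4 + 4 + 4 = 18.
Optimal value attained by: walk 5->2->2->2->2.
Answer: (A^⊗4)[5][2] = 18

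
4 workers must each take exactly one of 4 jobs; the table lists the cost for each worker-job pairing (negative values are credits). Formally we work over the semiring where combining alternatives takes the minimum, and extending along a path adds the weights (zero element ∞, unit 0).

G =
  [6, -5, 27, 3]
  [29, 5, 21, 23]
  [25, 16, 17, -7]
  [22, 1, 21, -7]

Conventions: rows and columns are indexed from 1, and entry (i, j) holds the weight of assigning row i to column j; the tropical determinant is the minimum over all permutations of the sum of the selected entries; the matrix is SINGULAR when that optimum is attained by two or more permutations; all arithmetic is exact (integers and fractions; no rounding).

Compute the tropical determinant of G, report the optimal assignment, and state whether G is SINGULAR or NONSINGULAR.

σ = (1, 2, 3, 4): 6 + 5 + 17 + (-7) = 21
σ = (1, 2, 4, 3): 6 + 5 + (-7) + 21 = 25
σ = (1, 3, 2, 4): 6 + 21 + 16 + (-7) = 36
σ = (1, 3, 4, 2): 6 + 21 + (-7) + 1 = 21
σ = (1, 4, 2, 3): 6 + 23 + 16 + 21 = 66
σ = (1, 4, 3, 2): 6 + 23 + 17 + 1 = 47
σ = (2, 1, 3, 4): (-5) + 29 + 17 + (-7) = 34
σ = (2, 1, 4, 3): (-5) + 29 + (-7) + 21 = 38
σ = (2, 3, 1, 4): (-5) + 21 + 25 + (-7) = 34
σ = (2, 3, 4, 1): (-5) + 21 + (-7) + 22 = 31
σ = (2, 4, 1, 3): (-5) + 23 + 25 + 21 = 64
σ = (2, 4, 3, 1): (-5) + 23 + 17 + 22 = 57
σ = (3, 1, 2, 4): 27 + 29 + 16 + (-7) = 65
σ = (3, 1, 4, 2): 27 + 29 + (-7) + 1 = 50
σ = (3, 2, 1, 4): 27 + 5 + 25 + (-7) = 50
σ = (3, 2, 4, 1): 27 + 5 + (-7) + 22 = 47
σ = (3, 4, 1, 2): 27 + 23 + 25 + 1 = 76
σ = (3, 4, 2, 1): 27 + 23 + 16 + 22 = 88
σ = (4, 1, 2, 3): 3 + 29 + 16 + 21 = 69
σ = (4, 1, 3, 2): 3 + 29 + 17 + 1 = 50
σ = (4, 2, 1, 3): 3 + 5 + 25 + 21 = 54
σ = (4, 2, 3, 1): 3 + 5 + 17 + 22 = 47
σ = (4, 3, 1, 2): 3 + 21 + 25 + 1 = 50
σ = (4, 3, 2, 1): 3 + 21 + 16 + 22 = 62
Optimal value attained by: σ = (1, 2, 3, 4).
Answer: det⊕(G) = 21; verdict: SINGULAR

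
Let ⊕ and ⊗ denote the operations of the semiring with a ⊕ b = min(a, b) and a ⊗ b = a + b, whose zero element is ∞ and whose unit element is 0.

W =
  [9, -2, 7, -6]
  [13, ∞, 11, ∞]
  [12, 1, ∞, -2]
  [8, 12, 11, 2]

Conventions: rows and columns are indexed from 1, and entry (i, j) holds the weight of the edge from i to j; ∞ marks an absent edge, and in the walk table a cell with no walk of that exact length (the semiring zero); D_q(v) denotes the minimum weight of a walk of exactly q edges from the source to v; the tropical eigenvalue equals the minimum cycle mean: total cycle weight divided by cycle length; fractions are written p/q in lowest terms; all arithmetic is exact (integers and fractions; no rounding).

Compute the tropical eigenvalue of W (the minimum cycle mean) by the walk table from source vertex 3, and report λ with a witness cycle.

q=0: [∞, ∞, 0, ∞]
q=1: [12, 1, ∞, -2]
q=2: [6, 10, 9, 0]
q=3: [8, 4, 11, 0]
q=4: [8, 6, 11, 2]
Optimal cycle mean attained by: cycle 1->4->1, total (-6) + 8, length 2.
Answer: λ = 1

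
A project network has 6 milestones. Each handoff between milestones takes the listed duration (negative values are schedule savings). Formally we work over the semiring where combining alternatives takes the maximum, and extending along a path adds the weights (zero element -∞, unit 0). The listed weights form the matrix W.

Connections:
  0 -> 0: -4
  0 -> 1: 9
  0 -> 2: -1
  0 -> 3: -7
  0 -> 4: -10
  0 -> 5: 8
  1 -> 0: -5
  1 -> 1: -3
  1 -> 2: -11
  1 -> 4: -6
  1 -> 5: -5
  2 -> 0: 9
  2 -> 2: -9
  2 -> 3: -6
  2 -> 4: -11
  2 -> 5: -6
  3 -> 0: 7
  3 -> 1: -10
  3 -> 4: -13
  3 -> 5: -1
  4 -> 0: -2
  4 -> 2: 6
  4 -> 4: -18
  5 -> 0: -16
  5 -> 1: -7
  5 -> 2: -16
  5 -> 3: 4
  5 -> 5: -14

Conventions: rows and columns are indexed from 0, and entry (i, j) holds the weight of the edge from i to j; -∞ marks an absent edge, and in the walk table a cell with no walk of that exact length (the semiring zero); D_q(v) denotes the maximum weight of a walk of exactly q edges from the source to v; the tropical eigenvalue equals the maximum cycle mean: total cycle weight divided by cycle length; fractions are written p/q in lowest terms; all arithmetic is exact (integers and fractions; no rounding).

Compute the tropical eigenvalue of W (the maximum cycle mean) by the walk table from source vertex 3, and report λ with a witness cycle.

q=0: [-∞, -∞, -∞, 0, -∞, -∞]
q=1: [7, -10, -∞, -∞, -13, -1]
q=2: [3, 16, 6, 3, -3, 15]
q=3: [15, 13, 5, 19, 10, 11]
q=4: [26, 24, 16, 15, 7, 23]
q=5: [25, 35, 25, 27, 18, 34]
q=6: [34, 34, 24, 38, 29, 33]
Optimal cycle mean attained by: cycle 0->5->3->0, total 8 + 4 + 7, length 3.
Answer: λ = 19/3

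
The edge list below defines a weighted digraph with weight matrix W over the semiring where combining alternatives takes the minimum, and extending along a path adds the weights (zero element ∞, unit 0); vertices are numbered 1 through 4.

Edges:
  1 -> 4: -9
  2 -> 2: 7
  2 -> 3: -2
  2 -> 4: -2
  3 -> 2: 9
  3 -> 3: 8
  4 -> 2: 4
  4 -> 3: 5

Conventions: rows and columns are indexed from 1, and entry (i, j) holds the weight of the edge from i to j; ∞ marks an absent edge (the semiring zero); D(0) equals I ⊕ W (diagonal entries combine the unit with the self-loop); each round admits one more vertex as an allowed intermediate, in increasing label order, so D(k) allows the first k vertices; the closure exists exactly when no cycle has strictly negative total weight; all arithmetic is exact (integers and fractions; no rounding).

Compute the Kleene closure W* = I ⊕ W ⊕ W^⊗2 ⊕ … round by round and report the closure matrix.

D(0):
  [0, ∞, ∞, -9]
  [∞, 0, -2, -2]
  [∞, 9, 0, ∞]
  [∞, 4, 5, 0]
D(1):
  [0, ∞, ∞, -9]
  [∞, 0, -2, -2]
  [∞, 9, 0, ∞]
  [∞, 4, 5, 0]
D(2):
  [0, ∞, ∞, -9]
  [∞, 0, -2, -2]
  [∞, 9, 0, 7]
  [∞, 4, 2, 0]
D(3):
  [0, ∞, ∞, -9]
  [∞, 0, -2, -2]
  [∞, 9, 0, 7]
  [∞, 4, 2, 0]
D(4):
  [0, -5, -7, -9]
  [∞, 0, -2, -2]
  [∞, 9, 0, 7]
  [∞, 4, 2, 0]
Answer: W* = [[0, -5, -7, -9], [∞, 0, -2, -2], [∞, 9, 0, 7], [∞, 4, 2, 0]]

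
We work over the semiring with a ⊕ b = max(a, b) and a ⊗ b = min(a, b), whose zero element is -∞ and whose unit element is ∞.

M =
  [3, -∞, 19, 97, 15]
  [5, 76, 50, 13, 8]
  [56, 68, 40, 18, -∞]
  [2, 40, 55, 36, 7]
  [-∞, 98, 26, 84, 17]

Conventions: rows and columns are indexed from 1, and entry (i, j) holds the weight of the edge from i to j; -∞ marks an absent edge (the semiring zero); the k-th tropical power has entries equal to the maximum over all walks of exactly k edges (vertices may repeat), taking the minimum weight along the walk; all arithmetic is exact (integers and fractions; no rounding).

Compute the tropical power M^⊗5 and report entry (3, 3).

M^⊗2:
  [19, 40, 55, 36, 15]
  [50, 76, 50, 18, 8]
  [40, 68, 50, 56, 15]
  [55, 55, 40, 36, 8]
  [26, 76, 55, 36, 17]
M^⊗3:
  [55, 55, 40, 36, 15]
  [50, 76, 50, 50, 15]
  [50, 68, 55, 40, 15]
  [40, 55, 50, 55, 15]
  [55, 76, 50, 36, 17]
M^⊗4:
  [40, 55, 50, 55, 15]
  [50, 76, 50, 50, 15]
  [55, 68, 50, 50, 15]
  [50, 55, 55, 40, 15]
  [50, 76, 50, 55, 17]
M^⊗5:
  [50, 55, 55, 40, 15]
  [50, 76, 50, 50, 15]
  [50, 68, 50, 55, 15]
  [55, 55, 50, 50, 15]
  [50, 76, 55, 50, 17]
Key observation: the optimum is the walk 3->1->4->3->2->3, with weight 56 min 97 min 55 min 68 min 50 = 50.
Optimal value attained by: walk 3->1->4->3->2->3.
Answer: (M^⊗5)[3][3] = 50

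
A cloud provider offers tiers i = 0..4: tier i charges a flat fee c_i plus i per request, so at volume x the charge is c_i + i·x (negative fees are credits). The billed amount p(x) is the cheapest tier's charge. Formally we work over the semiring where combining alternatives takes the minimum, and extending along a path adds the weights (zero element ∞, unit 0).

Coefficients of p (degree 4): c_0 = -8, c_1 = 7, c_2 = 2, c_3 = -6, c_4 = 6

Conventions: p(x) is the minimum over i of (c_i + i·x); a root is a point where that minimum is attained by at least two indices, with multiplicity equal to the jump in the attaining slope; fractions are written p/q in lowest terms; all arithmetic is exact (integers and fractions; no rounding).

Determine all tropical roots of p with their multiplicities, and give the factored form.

hull edge (i=0, c=-8) to (i=3, c=-6): slope 2/3, span 3
hull edge (i=3, c=-6) to (i=4, c=6): slope 12, span 1
Factored form: p(x) = 6 ⊗ (x ⊕ (-12)) ⊗ (x ⊕ (-2/3)) ⊗ (x ⊕ (-2/3)) ⊗ (x ⊕ (-2/3))
Answer: roots = -12 (mult 1), -2/3 (mult 3)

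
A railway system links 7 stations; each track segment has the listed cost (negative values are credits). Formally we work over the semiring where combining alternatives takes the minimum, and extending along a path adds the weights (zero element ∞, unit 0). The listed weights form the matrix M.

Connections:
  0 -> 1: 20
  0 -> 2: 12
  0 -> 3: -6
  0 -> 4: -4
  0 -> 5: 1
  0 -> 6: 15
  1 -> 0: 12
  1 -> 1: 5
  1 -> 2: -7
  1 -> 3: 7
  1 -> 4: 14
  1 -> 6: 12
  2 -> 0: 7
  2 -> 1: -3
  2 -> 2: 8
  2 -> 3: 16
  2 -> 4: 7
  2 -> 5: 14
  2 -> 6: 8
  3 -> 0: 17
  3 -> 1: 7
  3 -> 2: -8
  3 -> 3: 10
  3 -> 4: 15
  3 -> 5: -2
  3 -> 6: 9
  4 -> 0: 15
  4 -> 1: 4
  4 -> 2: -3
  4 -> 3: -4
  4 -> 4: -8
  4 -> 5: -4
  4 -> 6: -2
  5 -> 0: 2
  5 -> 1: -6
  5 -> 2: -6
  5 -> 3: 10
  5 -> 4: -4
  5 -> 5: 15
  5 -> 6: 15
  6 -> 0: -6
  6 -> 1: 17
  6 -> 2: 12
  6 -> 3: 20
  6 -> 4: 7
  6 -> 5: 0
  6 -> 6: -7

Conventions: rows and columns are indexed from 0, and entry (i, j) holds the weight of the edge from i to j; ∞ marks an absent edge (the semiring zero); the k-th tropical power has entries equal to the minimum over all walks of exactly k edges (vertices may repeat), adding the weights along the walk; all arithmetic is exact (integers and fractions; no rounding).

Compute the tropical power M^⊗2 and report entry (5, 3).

M^⊗2:
  [3, -5, -14, -8, -12, -8, -6]
  [0, -10, -2, 6, 0, 5, 1]
  [2, 2, -10, 1, -1, 3, 1]
  [-1, -11, -8, 8, -6, 6, 0]
  [-8, -10, -12, -12, -16, -12, -10]
  [1, -9, -13, -8, -12, -8, -6]
  [-13, -6, -6, -12, -10, -7, -14]
Key observation: the optimum is the walk 5->4->3, with weight (-4) + (-4) = -8.
Optimal value attained by: walk 5->4->3.
Answer: (M^⊗2)[5][3] = -8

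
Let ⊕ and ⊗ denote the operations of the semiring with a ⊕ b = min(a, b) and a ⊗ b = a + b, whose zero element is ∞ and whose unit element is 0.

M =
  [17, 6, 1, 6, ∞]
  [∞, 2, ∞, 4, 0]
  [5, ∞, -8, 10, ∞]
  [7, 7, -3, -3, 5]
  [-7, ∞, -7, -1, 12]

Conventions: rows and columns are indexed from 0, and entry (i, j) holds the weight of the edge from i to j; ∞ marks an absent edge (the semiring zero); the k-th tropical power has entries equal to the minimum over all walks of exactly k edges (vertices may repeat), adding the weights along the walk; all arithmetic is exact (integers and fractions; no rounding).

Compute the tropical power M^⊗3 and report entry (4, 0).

M^⊗2:
  [6, 8, -7, 3, 6]
  [-7, 4, -7, -1, 2]
  [-3, 11, -16, 2, 15]
  [-2, 4, -11, -6, 2]
  [-2, -1, -15, -4, 4]
M^⊗3:
  [-2, 10, -15, 0, 8]
  [-5, -1, -15, -4, 4]
  [-11, 3, -24, -6, 7]
  [-6, 1, -19, -9, -1]
  [-10, 1, -23, -7, -1]
Key observation: the optimum is the walk 4->2->2->0, with weight (-7) + (-8) + 5 = -10.
Optimal value attained by: walk 4->2->2->0.
Answer: (M^⊗3)[4][0] = -10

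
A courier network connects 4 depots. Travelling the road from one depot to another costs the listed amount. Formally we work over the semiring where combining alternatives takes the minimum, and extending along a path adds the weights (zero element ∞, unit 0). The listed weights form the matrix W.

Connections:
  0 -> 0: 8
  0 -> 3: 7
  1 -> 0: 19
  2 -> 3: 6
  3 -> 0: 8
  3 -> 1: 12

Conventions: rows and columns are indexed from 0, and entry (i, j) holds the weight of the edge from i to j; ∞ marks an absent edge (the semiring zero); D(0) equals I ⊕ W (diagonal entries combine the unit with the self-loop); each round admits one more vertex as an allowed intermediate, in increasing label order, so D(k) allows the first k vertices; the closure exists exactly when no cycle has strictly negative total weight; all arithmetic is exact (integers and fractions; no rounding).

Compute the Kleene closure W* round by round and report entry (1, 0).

D(0):
  [0, ∞, ∞, 7]
  [19, 0, ∞, ∞]
  [∞, ∞, 0, 6]
  [8, 12, ∞, 0]
D(1):
  [0, ∞, ∞, 7]
  [19, 0, ∞, 26]
  [∞, ∞, 0, 6]
  [8, 12, ∞, 0]
D(2):
  [0, ∞, ∞, 7]
  [19, 0, ∞, 26]
  [∞, ∞, 0, 6]
  [8, 12, ∞, 0]
D(3):
  [0, ∞, ∞, 7]
  [19, 0, ∞, 26]
  [∞, ∞, 0, 6]
  [8, 12, ∞, 0]
D(4):
  [0, 19, ∞, 7]
  [19, 0, ∞, 26]
  [14, 18, 0, 6]
  [8, 12, ∞, 0]
Answer: W*[1][0] = 19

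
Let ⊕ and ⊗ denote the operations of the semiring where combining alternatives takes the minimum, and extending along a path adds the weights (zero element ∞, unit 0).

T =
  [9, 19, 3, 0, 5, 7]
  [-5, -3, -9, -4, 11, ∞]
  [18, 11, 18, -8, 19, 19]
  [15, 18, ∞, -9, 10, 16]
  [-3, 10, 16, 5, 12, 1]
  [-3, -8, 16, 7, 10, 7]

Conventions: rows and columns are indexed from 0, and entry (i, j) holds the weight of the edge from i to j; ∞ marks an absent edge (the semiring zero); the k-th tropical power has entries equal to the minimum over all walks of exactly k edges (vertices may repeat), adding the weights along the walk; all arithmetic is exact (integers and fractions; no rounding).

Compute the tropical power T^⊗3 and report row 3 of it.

T^⊗2:
  [2, -1, 10, -9, 10, 6]
  [-8, -6, -12, -17, 0, 2]
  [6, 8, 2, -17, 2, 8]
  [6, 8, 9, -18, 1, 7]
  [-2, -7, 0, -4, 2, 4]
  [-13, -11, -17, -12, 2, 4]
T^⊗3:
  [-6, -4, -10, -18, 1, 7]
  [-11, -9, -15, -26, -7, -1]
  [-2, 0, -1, -26, -7, -1]
  [-3, -1, -1, -27, -8, -2]
  [-12, -10, -16, -13, 3, 3]
  [-16, -14, -20, -25, -8, -6]
Answer: row 3 of T^⊗3 = [-3, -1, -1, -27, -8, -2]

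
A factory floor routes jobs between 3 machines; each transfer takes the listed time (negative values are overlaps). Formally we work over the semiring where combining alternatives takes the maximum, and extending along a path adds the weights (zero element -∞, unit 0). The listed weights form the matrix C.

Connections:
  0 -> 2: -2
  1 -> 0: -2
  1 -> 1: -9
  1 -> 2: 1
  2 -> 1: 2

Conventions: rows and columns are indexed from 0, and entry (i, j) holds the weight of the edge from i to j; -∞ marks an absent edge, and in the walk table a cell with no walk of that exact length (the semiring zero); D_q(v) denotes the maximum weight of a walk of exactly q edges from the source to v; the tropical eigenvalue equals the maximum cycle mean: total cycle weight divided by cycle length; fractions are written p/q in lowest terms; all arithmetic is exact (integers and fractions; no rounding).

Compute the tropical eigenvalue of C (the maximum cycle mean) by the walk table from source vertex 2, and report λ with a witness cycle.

q=0: [-∞, -∞, 0]
q=1: [-∞, 2, -∞]
q=2: [0, -7, 3]
q=3: [-9, 5, -2]
Optimal cycle mean attained by: cycle 1->2->1, total 1 + 2, length 2.
Answer: λ = 3/2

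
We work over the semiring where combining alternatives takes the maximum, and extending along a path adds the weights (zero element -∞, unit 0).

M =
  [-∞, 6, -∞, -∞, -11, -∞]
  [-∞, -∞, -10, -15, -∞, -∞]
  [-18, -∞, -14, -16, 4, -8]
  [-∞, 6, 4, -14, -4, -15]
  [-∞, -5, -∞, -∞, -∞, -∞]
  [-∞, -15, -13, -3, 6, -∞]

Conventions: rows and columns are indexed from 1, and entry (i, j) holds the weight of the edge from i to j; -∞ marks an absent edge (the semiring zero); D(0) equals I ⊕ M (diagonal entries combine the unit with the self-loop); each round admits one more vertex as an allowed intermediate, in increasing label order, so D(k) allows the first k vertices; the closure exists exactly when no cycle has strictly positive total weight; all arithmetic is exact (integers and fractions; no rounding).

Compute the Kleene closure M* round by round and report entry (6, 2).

D(0):
  [0, 6, -∞, -∞, -11, -∞]
  [-∞, 0, -10, -15, -∞, -∞]
  [-18, -∞, 0, -16, 4, -8]
  [-∞, 6, 4, 0, -4, -15]
  [-∞, -5, -∞, -∞, 0, -∞]
  [-∞, -15, -13, -3, 6, 0]
D(1):
  [0, 6, -∞, -∞, -11, -∞]
  [-∞, 0, -10, -15, -∞, -∞]
  [-18, -12, 0, -16, 4, -8]
  [-∞, 6, 4, 0, -4, -15]
  [-∞, -5, -∞, -∞, 0, -∞]
  [-∞, -15, -13, -3, 6, 0]
D(2):
  [0, 6, -4, -9, -11, -∞]
  [-∞, 0, -10, -15, -∞, -∞]
  [-18, -12, 0, -16, 4, -8]
  [-∞, 6, 4, 0, -4, -15]
  [-∞, -5, -15, -20, 0, -∞]
  [-∞, -15, -13, -3, 6, 0]
D(3):
  [0, 6, -4, -9, 0, -12]
  [-28, 0, -10, -15, -6, -18]
  [-18, -12, 0, -16, 4, -8]
  [-14, 6, 4, 0, 8, -4]
  [-33, -5, -15, -20, 0, -23]
  [-31, -15, -13, -3, 6, 0]
D(4):
  [0, 6, -4, -9, 0, -12]
  [-28, 0, -10, -15, -6, -18]
  [-18, -10, 0, -16, 4, -8]
  [-14, 6, 4, 0, 8, -4]
  [-33, -5, -15, -20, 0, -23]
  [-17, 3, 1, -3, 6, 0]
D(5):
  [0, 6, -4, -9, 0, -12]
  [-28, 0, -10, -15, -6, -18]
  [-18, -1, 0, -16, 4, -8]
  [-14, 6, 4, 0, 8, -4]
  [-33, -5, -15, -20, 0, -23]
  [-17, 3, 1, -3, 6, 0]
D(6):
  [0, 6, -4, -9, 0, -12]
  [-28, 0, -10, -15, -6, -18]
  [-18, -1, 0, -11, 4, -8]
  [-14, 6, 4, 0, 8, -4]
  [-33, -5, -15, -20, 0, -23]
  [-17, 3, 1, -3, 6, 0]
Answer: M*[6][2] = 3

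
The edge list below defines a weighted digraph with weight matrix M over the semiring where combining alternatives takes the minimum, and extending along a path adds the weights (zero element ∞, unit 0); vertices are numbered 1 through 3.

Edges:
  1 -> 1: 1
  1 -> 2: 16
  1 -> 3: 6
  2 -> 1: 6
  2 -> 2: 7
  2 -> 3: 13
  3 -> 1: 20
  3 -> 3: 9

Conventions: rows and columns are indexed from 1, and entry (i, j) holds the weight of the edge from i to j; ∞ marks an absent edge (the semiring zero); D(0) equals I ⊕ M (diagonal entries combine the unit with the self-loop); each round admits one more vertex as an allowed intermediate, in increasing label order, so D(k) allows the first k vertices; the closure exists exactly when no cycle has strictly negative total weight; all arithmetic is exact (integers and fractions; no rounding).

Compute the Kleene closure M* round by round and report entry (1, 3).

D(0):
  [0, 16, 6]
  [6, 0, 13]
  [20, ∞, 0]
D(1):
  [0, 16, 6]
  [6, 0, 12]
  [20, 36, 0]
D(2):
  [0, 16, 6]
  [6, 0, 12]
  [20, 36, 0]
D(3):
  [0, 16, 6]
  [6, 0, 12]
  [20, 36, 0]
Answer: M*[1][3] = 6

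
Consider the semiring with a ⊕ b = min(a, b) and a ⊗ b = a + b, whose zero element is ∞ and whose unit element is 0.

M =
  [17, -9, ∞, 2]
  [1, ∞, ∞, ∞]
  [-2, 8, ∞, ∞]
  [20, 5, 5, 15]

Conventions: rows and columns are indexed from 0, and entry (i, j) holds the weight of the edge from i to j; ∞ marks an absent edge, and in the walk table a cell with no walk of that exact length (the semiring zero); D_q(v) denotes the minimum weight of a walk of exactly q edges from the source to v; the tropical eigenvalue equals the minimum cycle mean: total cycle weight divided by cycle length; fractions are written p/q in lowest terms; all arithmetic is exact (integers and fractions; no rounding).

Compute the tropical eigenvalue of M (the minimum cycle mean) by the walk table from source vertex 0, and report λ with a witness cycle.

q=0: [0, ∞, ∞, ∞]
q=1: [17, -9, ∞, 2]
q=2: [-8, 7, 7, 17]
q=3: [5, -17, 22, -6]
q=4: [-16, -4, -1, 7]
Optimal cycle mean attained by: cycle 0->1->0, total (-9) + 1, length 2.
Answer: λ = -4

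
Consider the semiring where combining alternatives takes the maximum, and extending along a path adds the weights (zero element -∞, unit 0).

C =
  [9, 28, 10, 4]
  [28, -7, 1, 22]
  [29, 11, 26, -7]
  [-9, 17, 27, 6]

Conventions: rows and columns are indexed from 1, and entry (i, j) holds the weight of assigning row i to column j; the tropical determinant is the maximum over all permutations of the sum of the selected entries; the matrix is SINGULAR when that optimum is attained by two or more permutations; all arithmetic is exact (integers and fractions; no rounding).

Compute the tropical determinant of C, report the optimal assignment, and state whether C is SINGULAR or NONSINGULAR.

σ = (1, 2, 3, 4): 9 + (-7) + 26 + 6 = 34
σ = (1, 2, 4, 3): 9 + (-7) + (-7) + 27 = 22
σ = (1, 3, 2, 4): 9 + 1 + 11 + 6 = 27
σ = (1, 3, 4, 2): 9 + 1 + (-7) + 17 = 20
σ = (1, 4, 2, 3): 9 + 22 + 11 + 27 = 69
σ = (1, 4, 3, 2): 9 + 22 + 26 + 17 = 74
σ = (2, 1, 3, 4): 28 + 28 + 26 + 6 = 88
σ = (2, 1, 4, 3): 28 + 28 + (-7) + 27 = 76
σ = (2, 3, 1, 4): 28 + 1 + 29 + 6 = 64
σ = (2, 3, 4, 1): 28 + 1 + (-7) + (-9) = 13
σ = (2, 4, 1, 3): 28 + 22 + 29 + 27 = 106
σ = (2, 4, 3, 1): 28 + 22 + 26 + (-9) = 67
σ = (3, 1, 2, 4): 10 + 28 + 11 + 6 = 55
σ = (3, 1, 4, 2): 10 + 28 + (-7) + 17 = 48
σ = (3, 2, 1, 4): 10 + (-7) + 29 + 6 = 38
σ = (3, 2, 4, 1): 10 + (-7) + (-7) + (-9) = -13
σ = (3, 4, 1, 2): 10 + 22 + 29 + 17 = 78
σ = (3, 4, 2, 1): 10 + 22 + 11 + (-9) = 34
σ = (4, 1, 2, 3): 4 + 28 + 11 + 27 = 70
σ = (4, 1, 3, 2): 4 + 28 + 26 + 17 = 75
σ = (4, 2, 1, 3): 4 + (-7) + 29 + 27 = 53
σ = (4, 2, 3, 1): 4 + (-7) + 26 + (-9) = 14
σ = (4, 3, 1, 2): 4 + 1 + 29 + 17 = 51
σ = (4, 3, 2, 1): 4 + 1 + 11 + (-9) = 7
Optimal value attained by: σ = (2, 4, 1, 3).
Answer: det⊕(C) = 106; verdict: NONSINGULAR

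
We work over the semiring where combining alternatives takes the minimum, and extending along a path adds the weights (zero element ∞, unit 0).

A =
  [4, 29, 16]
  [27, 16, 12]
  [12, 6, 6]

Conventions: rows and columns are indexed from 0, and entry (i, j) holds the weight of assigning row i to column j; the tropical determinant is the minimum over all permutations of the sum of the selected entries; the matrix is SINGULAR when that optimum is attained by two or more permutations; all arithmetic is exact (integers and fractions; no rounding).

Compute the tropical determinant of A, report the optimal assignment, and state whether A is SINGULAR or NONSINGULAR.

σ = (0, 1, 2): 4 + 16 + 6 = 26
σ = (0, 2, 1): 4 + 12 + 6 = 22
σ = (1, 0, 2): 29 + 27 + 6 = 62
σ = (1, 2, 0): 29 + 12 + 12 = 53
σ = (2, 0, 1): 16 + 27 + 6 = 49
σ = (2, 1, 0): 16 + 16 + 12 = 44
Optimal value attained by: σ = (0, 2, 1).
Answer: det⊕(A) = 22; verdict: NONSINGULAR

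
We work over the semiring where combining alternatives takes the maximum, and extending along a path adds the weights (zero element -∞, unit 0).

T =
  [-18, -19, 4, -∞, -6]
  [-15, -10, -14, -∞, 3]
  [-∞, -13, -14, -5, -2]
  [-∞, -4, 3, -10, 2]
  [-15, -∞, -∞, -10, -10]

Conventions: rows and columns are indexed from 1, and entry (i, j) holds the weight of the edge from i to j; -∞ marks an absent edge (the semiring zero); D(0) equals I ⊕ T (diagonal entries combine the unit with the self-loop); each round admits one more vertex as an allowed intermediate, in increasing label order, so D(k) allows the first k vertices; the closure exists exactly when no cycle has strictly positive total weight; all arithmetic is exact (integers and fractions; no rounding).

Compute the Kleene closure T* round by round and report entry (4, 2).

D(0):
  [0, -19, 4, -∞, -6]
  [-15, 0, -14, -∞, 3]
  [-∞, -13, 0, -5, -2]
  [-∞, -4, 3, 0, 2]
  [-15, -∞, -∞, -10, 0]
D(1):
  [0, -19, 4, -∞, -6]
  [-15, 0, -11, -∞, 3]
  [-∞, -13, 0, -5, -2]
  [-∞, -4, 3, 0, 2]
  [-15, -34, -11, -10, 0]
D(2):
  [0, -19, 4, -∞, -6]
  [-15, 0, -11, -∞, 3]
  [-28, -13, 0, -5, -2]
  [-19, -4, 3, 0, 2]
  [-15, -34, -11, -10, 0]
D(3):
  [0, -9, 4, -1, 2]
  [-15, 0, -11, -16, 3]
  [-28, -13, 0, -5, -2]
  [-19, -4, 3, 0, 2]
  [-15, -24, -11, -10, 0]
D(4):
  [0, -5, 4, -1, 2]
  [-15, 0, -11, -16, 3]
  [-24, -9, 0, -5, -2]
  [-19, -4, 3, 0, 2]
  [-15, -14, -7, -10, 0]
D(5):
  [0, -5, 4, -1, 2]
  [-12, 0, -4, -7, 3]
  [-17, -9, 0, -5, -2]
  [-13, -4, 3, 0, 2]
  [-15, -14, -7, -10, 0]
Answer: T*[4][2] = -4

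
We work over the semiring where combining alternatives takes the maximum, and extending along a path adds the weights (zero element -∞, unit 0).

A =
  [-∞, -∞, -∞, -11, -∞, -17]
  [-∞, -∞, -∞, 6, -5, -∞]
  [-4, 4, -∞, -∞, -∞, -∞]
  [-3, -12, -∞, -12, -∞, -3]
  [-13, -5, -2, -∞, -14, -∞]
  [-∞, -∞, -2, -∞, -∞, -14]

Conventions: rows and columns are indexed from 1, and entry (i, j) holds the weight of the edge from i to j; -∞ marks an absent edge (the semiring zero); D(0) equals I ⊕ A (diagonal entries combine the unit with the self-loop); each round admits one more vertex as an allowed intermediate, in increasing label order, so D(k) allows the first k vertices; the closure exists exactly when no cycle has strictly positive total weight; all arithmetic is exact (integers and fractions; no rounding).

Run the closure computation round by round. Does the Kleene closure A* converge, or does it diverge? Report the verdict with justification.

D(0):
  [0, -∞, -∞, -11, -∞, -17]
  [-∞, 0, -∞, 6, -5, -∞]
  [-4, 4, 0, -∞, -∞, -∞]
  [-3, -12, -∞, 0, -∞, -3]
  [-13, -5, -2, -∞, 0, -∞]
  [-∞, -∞, -2, -∞, -∞, 0]
D(1):
  [0, -∞, -∞, -11, -∞, -17]
  [-∞, 0, -∞, 6, -5, -∞]
  [-4, 4, 0, -15, -∞, -21]
  [-3, -12, -∞, 0, -∞, -3]
  [-13, -5, -2, -24, 0, -30]
  [-∞, -∞, -2, -∞, -∞, 0]
D(2):
  [0, -∞, -∞, -11, -∞, -17]
  [-∞, 0, -∞, 6, -5, -∞]
  [-4, 4, 0, 10, -1, -21]
  [-3, -12, -∞, 0, -17, -3]
  [-13, -5, -2, 1, 0, -30]
  [-∞, -∞, -2, -∞, -∞, 0]
D(3):
  [0, -∞, -∞, -11, -∞, -17]
  [-∞, 0, -∞, 6, -5, -∞]
  [-4, 4, 0, 10, -1, -21]
  [-3, -12, -∞, 0, -17, -3]
  [-6, 2, -2, 8, 0, -23]
  [-6, 2, -2, 8, -3, 0]
Detection: at round 4, diagonal entry (6, 6) turns strictly positive.
Key observation: the cycle 6->3->2->4->6 has total weight (-2) + 4 + 6 + (-3), which is strictly positive.
Answer: DIVERGES — positive cycle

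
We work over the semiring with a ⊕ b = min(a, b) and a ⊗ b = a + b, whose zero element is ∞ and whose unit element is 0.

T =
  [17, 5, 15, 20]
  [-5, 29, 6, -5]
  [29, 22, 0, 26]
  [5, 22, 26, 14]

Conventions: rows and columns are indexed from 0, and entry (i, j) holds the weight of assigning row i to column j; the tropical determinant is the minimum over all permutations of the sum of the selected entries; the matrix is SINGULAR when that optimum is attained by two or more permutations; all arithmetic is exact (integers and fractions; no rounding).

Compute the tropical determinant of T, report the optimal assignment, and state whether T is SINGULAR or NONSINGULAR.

σ = (0, 1, 2, 3): 17 + 29 + 0 + 14 = 60
σ = (0, 1, 3, 2): 17 + 29 + 26 + 26 = 98
σ = (0, 2, 1, 3): 17 + 6 + 22 + 14 = 59
σ = (0, 2, 3, 1): 17 + 6 + 26 + 22 = 71
σ = (0, 3, 1, 2): 17 + (-5) + 22 + 26 = 60
σ = (0, 3, 2, 1): 17 + (-5) + 0 + 22 = 34
σ = (1, 0, 2, 3): 5 + (-5) + 0 + 14 = 14
σ = (1, 0, 3, 2): 5 + (-5) + 26 + 26 = 52
σ = (1, 2, 0, 3): 5 + 6 + 29 + 14 = 54
σ = (1, 2, 3, 0): 5 + 6 + 26 + 5 = 42
σ = (1, 3, 0, 2): 5 + (-5) + 29 + 26 = 55
σ = (1, 3, 2, 0): 5 + (-5) + 0 + 5 = 5
σ = (2, 0, 1, 3): 15 + (-5) + 22 + 14 = 46
σ = (2, 0, 3, 1): 15 + (-5) + 26 + 22 = 58
σ = (2, 1, 0, 3): 15 + 29 + 29 + 14 = 87
σ = (2, 1, 3, 0): 15 + 29 + 26 + 5 = 75
σ = (2, 3, 0, 1): 15 + (-5) + 29 + 22 = 61
σ = (2, 3, 1, 0): 15 + (-5) + 22 + 5 = 37
σ = (3, 0, 1, 2): 20 + (-5) + 22 + 26 = 63
σ = (3, 0, 2, 1): 20 + (-5) + 0 + 22 = 37
σ = (3, 1, 0, 2): 20 + 29 + 29 + 26 = 104
σ = (3, 1, 2, 0): 20 + 29 + 0 + 5 = 54
σ = (3, 2, 0, 1): 20 + 6 + 29 + 22 = 77
σ = (3, 2, 1, 0): 20 + 6 + 22 + 5 = 53
Optimal value attained by: σ = (1, 3, 2, 0).
Answer: det⊕(T) = 5; verdict: NONSINGULAR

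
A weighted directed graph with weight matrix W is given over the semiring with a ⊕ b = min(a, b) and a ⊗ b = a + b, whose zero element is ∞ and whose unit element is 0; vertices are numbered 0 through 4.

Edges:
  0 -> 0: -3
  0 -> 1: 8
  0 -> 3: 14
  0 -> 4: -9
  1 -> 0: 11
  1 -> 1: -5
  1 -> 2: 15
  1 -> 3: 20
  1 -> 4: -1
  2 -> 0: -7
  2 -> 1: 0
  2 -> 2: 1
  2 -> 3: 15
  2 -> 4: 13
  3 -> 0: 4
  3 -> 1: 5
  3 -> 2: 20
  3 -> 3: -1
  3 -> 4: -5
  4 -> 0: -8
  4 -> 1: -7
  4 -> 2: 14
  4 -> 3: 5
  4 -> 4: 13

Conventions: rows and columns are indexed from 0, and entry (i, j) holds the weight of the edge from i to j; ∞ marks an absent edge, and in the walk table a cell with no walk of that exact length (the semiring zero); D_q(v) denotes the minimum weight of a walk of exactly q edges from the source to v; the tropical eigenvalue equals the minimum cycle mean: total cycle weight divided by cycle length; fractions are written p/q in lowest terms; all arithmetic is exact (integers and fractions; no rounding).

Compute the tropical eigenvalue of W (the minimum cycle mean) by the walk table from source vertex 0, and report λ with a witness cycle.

q=0: [0, ∞, ∞, ∞, ∞]
q=1: [-3, 8, ∞, 14, -9]
q=2: [-17, -16, 5, -4, -12]
q=3: [-20, -21, -1, -7, -26]
q=4: [-34, -33, -12, -21, -29]
q=5: [-37, -38, -18, -24, -43]
Optimal cycle mean attained by: cycle 0->4->0, total (-9) + (-8), length 2.
Answer: λ = -17/2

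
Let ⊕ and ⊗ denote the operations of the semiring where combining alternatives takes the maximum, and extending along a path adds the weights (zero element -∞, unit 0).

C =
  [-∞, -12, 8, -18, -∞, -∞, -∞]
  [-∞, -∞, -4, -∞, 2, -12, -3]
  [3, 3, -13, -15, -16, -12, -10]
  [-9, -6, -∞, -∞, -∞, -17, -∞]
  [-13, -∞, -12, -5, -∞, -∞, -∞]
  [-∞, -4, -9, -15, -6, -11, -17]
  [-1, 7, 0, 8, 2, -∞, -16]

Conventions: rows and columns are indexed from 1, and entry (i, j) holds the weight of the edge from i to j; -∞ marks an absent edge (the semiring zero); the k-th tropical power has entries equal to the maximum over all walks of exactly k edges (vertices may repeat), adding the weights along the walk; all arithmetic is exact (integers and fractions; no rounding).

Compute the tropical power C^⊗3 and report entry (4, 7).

C^⊗2:
  [11, 11, -5, -7, -8, -4, -2]
  [-1, 4, -3, 5, -1, -16, -14]
  [-10, -3, 11, -2, 5, -9, 0]
  [-∞, -21, -1, -27, -4, -18, -9]
  [-9, -9, -5, -27, -28, -22, -22]
  [-6, -6, -8, -9, -2, -16, -7]
  [3, 3, 7, -3, 9, -5, 4]
C^⊗3:
  [-2, 5, 19, 6, 13, -1, 8]
  [0, 0, 7, -6, 6, -8, 1]
  [14, 14, 0, 8, 2, -1, 1]
  [2, 2, -9, -1, -7, -13, -11]
  [-2, -2, -1, -14, -7, -17, -12]
  [-5, 0, 2, 1, -4, -18, -9]
  [10, 11, 11, 12, 6, -5, 0]
Key observation: the optimum is the walk 4->1->3->7, with weight (-9) + 8 + (-10) = -11.
Optimal value attained by: walk 4->1->3->7.
Answer: (C^⊗3)[4][7] = -11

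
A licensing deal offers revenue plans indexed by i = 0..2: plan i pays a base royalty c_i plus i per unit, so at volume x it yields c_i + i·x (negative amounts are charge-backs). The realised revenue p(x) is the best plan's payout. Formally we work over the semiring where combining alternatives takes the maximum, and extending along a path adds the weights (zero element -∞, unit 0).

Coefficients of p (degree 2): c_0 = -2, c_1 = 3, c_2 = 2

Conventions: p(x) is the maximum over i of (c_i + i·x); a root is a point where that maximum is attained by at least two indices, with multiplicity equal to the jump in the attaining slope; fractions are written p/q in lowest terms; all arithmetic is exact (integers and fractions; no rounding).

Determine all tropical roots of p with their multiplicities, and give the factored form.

hull edge (i=0, c=-2) to (i=1, c=3): slope 5, span 1
hull edge (i=1, c=3) to (i=2, c=2): slope -1, span 1
Factored form: p(x) = 2 ⊗ (x ⊕ (-5)) ⊗ (x ⊕ 1)
Answer: roots = -5 (mult 1), 1 (mult 1)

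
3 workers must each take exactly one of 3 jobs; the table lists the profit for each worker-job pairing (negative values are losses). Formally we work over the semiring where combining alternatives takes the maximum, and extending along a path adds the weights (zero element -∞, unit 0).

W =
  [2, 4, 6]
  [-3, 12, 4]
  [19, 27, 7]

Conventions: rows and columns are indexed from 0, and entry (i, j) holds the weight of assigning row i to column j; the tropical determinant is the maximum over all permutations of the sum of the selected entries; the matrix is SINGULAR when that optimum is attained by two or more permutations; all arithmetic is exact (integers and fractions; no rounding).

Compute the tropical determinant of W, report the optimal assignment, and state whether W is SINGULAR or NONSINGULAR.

σ = (0, 1, 2): 2 + 12 + 7 = 21
σ = (0, 2, 1): 2 + 4 + 27 = 33
σ = (1, 0, 2): 4 + (-3) + 7 = 8
σ = (1, 2, 0): 4 + 4 + 19 = 27
σ = (2, 0, 1): 6 + (-3) + 27 = 30
σ = (2, 1, 0): 6 + 12 + 19 = 37
Optimal value attained by: σ = (2, 1, 0).
Answer: det⊕(W) = 37; verdict: NONSINGULAR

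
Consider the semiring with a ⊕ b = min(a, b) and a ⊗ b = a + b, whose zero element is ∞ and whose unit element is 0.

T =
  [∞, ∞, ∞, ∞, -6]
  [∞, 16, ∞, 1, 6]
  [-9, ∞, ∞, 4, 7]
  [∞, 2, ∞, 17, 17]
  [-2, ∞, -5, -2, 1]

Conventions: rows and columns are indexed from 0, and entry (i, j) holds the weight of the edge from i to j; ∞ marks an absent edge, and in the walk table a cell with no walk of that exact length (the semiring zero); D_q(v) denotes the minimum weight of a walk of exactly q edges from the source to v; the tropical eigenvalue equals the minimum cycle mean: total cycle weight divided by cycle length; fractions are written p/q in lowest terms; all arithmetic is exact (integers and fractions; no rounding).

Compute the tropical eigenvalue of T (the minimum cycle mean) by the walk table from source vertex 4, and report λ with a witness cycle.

q=0: [∞, ∞, ∞, ∞, 0]
q=1: [-2, ∞, -5, -2, 1]
q=2: [-14, 0, -4, -1, -8]
q=3: [-13, 1, -13, -10, -20]
q=4: [-22, -8, -25, -22, -19]
q=5: [-34, -20, -24, -21, -28]
Optimal cycle mean attained by: cycle 0->4->2->0, total (-6) + (-5) + (-9), length 3.
Answer: λ = -20/3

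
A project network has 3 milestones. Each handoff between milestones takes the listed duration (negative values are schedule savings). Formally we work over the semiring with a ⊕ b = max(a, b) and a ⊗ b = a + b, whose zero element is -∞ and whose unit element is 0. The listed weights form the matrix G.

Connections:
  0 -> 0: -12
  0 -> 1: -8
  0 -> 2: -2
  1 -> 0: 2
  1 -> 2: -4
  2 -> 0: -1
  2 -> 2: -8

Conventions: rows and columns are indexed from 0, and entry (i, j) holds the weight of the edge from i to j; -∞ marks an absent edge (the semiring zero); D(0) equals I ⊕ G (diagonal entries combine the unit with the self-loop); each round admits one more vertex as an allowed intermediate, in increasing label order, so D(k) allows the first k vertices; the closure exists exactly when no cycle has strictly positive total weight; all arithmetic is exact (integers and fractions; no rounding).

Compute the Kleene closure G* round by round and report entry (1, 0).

D(0):
  [0, -8, -2]
  [2, 0, -4]
  [-1, -∞, 0]
D(1):
  [0, -8, -2]
  [2, 0, 0]
  [-1, -9, 0]
D(2):
  [0, -8, -2]
  [2, 0, 0]
  [-1, -9, 0]
D(3):
  [0, -8, -2]
  [2, 0, 0]
  [-1, -9, 0]
Answer: G*[1][0] = 2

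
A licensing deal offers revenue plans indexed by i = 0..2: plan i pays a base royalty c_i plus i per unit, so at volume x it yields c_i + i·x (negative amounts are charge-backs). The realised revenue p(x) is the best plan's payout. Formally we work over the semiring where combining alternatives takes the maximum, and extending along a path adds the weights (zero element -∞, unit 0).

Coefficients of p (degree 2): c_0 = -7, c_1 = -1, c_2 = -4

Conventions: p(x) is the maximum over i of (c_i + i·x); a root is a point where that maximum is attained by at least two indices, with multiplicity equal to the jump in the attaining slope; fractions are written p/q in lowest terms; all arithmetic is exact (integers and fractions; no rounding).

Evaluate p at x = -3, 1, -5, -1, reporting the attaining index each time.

p(-3) = max(-7+0·(-3)=-7, -1+1·(-3)=-4, -4+2·(-3)=-10) = -4 (attained by i=1)
p(1) = max(-7+0·1=-7, -1+1·1=0, -4+2·1=-2) = 0 (attained by i=1)
p(-5) = max(-7+0·(-5)=-7, -1+1·(-5)=-6, -4+2·(-5)=-14) = -6 (attained by i=1)
p(-1) = max(-7+0·(-1)=-7, -1+1·(-1)=-2, -4+2·(-1)=-6) = -2 (attained by i=1)
Answer: p(-3) = -4; p(1) = 0; p(-5) = -6; p(-1) = -2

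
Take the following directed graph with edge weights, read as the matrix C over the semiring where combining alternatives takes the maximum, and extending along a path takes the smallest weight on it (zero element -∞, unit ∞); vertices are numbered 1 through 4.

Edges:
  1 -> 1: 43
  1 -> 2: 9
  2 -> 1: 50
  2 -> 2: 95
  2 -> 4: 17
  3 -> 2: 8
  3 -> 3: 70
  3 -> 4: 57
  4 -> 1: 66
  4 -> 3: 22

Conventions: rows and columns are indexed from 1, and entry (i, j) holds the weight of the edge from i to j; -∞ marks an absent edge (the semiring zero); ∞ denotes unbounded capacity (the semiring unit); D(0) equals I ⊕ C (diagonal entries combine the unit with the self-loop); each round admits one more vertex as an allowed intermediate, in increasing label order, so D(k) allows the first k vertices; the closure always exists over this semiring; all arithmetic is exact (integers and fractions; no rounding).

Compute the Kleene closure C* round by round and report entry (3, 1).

D(0):
  [∞, 9, -∞, -∞]
  [50, ∞, -∞, 17]
  [-∞, 8, ∞, 57]
  [66, -∞, 22, ∞]
D(1):
  [∞, 9, -∞, -∞]
  [50, ∞, -∞, 17]
  [-∞, 8, ∞, 57]
  [66, 9, 22, ∞]
D(2):
  [∞, 9, -∞, 9]
  [50, ∞, -∞, 17]
  [8, 8, ∞, 57]
  [66, 9, 22, ∞]
D(3):
  [∞, 9, -∞, 9]
  [50, ∞, -∞, 17]
  [8, 8, ∞, 57]
  [66, 9, 22, ∞]
D(4):
  [∞, 9, 9, 9]
  [50, ∞, 17, 17]
  [57, 9, ∞, 57]
  [66, 9, 22, ∞]
Answer: C*[3][1] = 57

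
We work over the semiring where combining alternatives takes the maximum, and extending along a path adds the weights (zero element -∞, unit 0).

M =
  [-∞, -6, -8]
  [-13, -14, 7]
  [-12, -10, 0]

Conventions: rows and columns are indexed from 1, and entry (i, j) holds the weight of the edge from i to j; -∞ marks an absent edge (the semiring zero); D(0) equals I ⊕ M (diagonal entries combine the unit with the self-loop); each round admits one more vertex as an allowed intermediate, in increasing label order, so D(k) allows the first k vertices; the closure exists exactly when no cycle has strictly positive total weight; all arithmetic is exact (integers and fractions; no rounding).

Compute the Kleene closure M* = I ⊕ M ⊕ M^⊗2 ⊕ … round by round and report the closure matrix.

D(0):
  [0, -6, -8]
  [-13, 0, 7]
  [-12, -10, 0]
D(1):
  [0, -6, -8]
  [-13, 0, 7]
  [-12, -10, 0]
D(2):
  [0, -6, 1]
  [-13, 0, 7]
  [-12, -10, 0]
D(3):
  [0, -6, 1]
  [-5, 0, 7]
  [-12, -10, 0]
Answer: M* = [[0, -6, 1], [-5, 0, 7], [-12, -10, 0]]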